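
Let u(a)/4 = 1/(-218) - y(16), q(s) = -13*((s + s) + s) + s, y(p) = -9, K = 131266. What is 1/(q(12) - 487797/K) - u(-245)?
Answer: -236687762740/6577615137 ≈ -35.984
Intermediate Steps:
q(s) = -38*s (q(s) = -13*(2*s + s) + s = -39*s + s = -38*s)
u(a) = 3922/109 (u(a) = 4*(1/(-218) - 1*(-9)) = 4*(-1/218 + 9) = 4*(1961/218) = 3922/109)
1/(q(12) - 487797/K) - u(-245) = 1/(-38*12 - 487797/131266) - 1*3922/109 = 1/(-456 - 487797*1/131266) - 3922/109 = 1/(-456 - 487797/131266) - 3922/109 = 1/(-60345093/131266) - 3922/109 = -131266/60345093 - 3922/109 = -236687762740/6577615137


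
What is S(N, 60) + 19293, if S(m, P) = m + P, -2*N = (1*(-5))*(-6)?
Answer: 19338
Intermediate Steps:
N = -15 (N = -1*(-5)*(-6)/2 = -(-5)*(-6)/2 = -½*30 = -15)
S(m, P) = P + m
S(N, 60) + 19293 = (60 - 15) + 19293 = 45 + 19293 = 19338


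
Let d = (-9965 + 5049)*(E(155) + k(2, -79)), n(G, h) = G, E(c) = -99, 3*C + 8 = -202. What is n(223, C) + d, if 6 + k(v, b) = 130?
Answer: -122677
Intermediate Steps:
C = -70 (C = -8/3 + (⅓)*(-202) = -8/3 - 202/3 = -70)
k(v, b) = 124 (k(v, b) = -6 + 130 = 124)
d = -122900 (d = (-9965 + 5049)*(-99 + 124) = -4916*25 = -122900)
n(223, C) + d = 223 - 122900 = -122677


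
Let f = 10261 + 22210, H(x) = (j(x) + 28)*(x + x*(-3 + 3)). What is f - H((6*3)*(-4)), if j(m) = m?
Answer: 29303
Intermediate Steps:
H(x) = x*(28 + x) (H(x) = (x + 28)*(x + x*(-3 + 3)) = (28 + x)*(x + x*0) = (28 + x)*(x + 0) = (28 + x)*x = x*(28 + x))
f = 32471
f - H((6*3)*(-4)) = 32471 - (6*3)*(-4)*(28 + (6*3)*(-4)) = 32471 - 18*(-4)*(28 + 18*(-4)) = 32471 - (-72)*(28 - 72) = 32471 - (-72)*(-44) = 32471 - 1*3168 = 32471 - 3168 = 29303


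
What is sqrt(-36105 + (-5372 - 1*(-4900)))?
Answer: I*sqrt(36577) ≈ 191.25*I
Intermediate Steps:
sqrt(-36105 + (-5372 - 1*(-4900))) = sqrt(-36105 + (-5372 + 4900)) = sqrt(-36105 - 472) = sqrt(-36577) = I*sqrt(36577)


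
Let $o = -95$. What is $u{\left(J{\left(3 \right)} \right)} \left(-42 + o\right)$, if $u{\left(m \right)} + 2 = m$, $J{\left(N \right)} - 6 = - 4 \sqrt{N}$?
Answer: $-548 + 548 \sqrt{3} \approx 401.16$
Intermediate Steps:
$J{\left(N \right)} = 6 - 4 \sqrt{N}$
$u{\left(m \right)} = -2 + m$
$u{\left(J{\left(3 \right)} \right)} \left(-42 + o\right) = \left(-2 + \left(6 - 4 \sqrt{3}\right)\right) \left(-42 - 95\right) = \left(4 - 4 \sqrt{3}\right) \left(-137\right) = -548 + 548 \sqrt{3}$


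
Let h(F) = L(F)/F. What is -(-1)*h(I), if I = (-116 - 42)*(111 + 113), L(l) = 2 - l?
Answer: -17697/17696 ≈ -1.0001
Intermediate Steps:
I = -35392 (I = -158*224 = -35392)
h(F) = (2 - F)/F
-(-1)*h(I) = -(-1)*(2 - 1*(-35392))/(-35392) = -(-1)*(-(2 + 35392)/35392) = -(-1)*(-1/35392*35394) = -(-1)*(-17697)/17696 = -1*17697/17696 = -17697/17696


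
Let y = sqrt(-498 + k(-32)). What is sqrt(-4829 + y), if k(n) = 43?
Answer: sqrt(-4829 + I*sqrt(455)) ≈ 0.1535 + 69.491*I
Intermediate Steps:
y = I*sqrt(455) (y = sqrt(-498 + 43) = sqrt(-455) = I*sqrt(455) ≈ 21.331*I)
sqrt(-4829 + y) = sqrt(-4829 + I*sqrt(455))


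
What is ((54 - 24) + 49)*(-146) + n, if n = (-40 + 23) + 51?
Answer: -11500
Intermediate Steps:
n = 34 (n = -17 + 51 = 34)
((54 - 24) + 49)*(-146) + n = ((54 - 24) + 49)*(-146) + 34 = (30 + 49)*(-146) + 34 = 79*(-146) + 34 = -11534 + 34 = -11500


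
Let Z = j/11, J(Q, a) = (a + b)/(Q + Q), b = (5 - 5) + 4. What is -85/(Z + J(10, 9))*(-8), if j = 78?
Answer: 149600/1703 ≈ 87.845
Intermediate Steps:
b = 4 (b = 0 + 4 = 4)
J(Q, a) = (4 + a)/(2*Q) (J(Q, a) = (a + 4)/(Q + Q) = (4 + a)/((2*Q)) = (4 + a)*(1/(2*Q)) = (4 + a)/(2*Q))
Z = 78/11 ≈ 7.0909
-85/(Z + J(10, 9))*(-8) = -85/(78/11 + (1/2)*(4 + 9)/10)*(-8) = -85/(78/11 + (1/2)*(1/10)*13)*(-8) = -85/(78/11 + 13/20)*(-8) = -85/1703/220*(-8) = -85*220/1703*(-8) = -18700/1703*(-8) = 149600/1703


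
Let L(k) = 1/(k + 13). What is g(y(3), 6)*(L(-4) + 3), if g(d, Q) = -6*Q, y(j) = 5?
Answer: -112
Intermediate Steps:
L(k) = 1/(13 + k)
g(y(3), 6)*(L(-4) + 3) = (-6*6)*(1/(13 - 4) + 3) = -36*(1/9 + 3) = -36*28/9 = -112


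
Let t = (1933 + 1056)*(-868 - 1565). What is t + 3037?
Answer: -7269200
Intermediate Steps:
t = -7272237 (t = 2989*(-2433) = -7272237)
t + 3037 = -7272237 + 3037 = -7269200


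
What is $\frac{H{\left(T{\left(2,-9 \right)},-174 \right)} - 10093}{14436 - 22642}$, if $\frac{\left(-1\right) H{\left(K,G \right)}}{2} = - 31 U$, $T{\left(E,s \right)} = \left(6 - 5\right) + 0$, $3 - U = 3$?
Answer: $\frac{10093}{8206} \approx 1.23$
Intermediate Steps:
$U = 0$ ($U = 3 - 3 = 0$)
$T{\left(E,s \right)} = 1$ ($T{\left(E,s \right)} = 1 + 0 = 1$)
$H{\left(K,G \right)} = 0$ ($H{\left(K,G \right)} = - 2 \left(\left(-31\right) 0\right) = \left(-2\right) 0 = 0$)
$\frac{H{\left(T{\left(2,-9 \right)},-174 \right)} - 10093}{14436 - 22642} = \frac{0 - 10093}{14436 - 22642} = - \frac{10093}{-8206} = \left(-10093\right) \left(- \frac{1}{8206}\right) = \frac{10093}{8206}$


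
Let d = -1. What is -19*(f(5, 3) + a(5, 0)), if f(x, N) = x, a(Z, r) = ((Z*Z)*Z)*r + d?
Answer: -76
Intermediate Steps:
a(Z, r) = -1 + r*Z³ (a(Z, r) = ((Z*Z)*Z)*r - 1 = (Z²*Z)*r - 1 = Z³*r - 1 = r*Z³ - 1 = -1 + r*Z³)
-19*(f(5, 3) + a(5, 0)) = -19*(5 + (-1 + 0*5³)) = -19*(5 + (-1 + 0*125)) = -19*(5 + (-1 + 0)) = -19*(5 - 1) = -19*4 = -76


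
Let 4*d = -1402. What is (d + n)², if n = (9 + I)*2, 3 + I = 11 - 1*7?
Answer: 436921/4 ≈ 1.0923e+5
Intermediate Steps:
I = 1 (I = -3 + (11 - 1*7) = -3 + (11 - 7) = -3 + 4 = 1)
d = -701/2 (d = (¼)*(-1402) = -701/2 ≈ -350.50)
n = 20 (n = (9 + 1)*2 = 10*2 = 20)
(d + n)² = (-701/2 + 20)² = (-661/2)² = 436921/4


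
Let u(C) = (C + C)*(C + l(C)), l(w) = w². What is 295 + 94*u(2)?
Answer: 2551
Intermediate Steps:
u(C) = 2*C*(C + C²) (u(C) = (C + C)*(C + C²) = (2*C)*(C + C²) = 2*C*(C + C²))
295 + 94*u(2) = 295 + 94*(2*2²*(1 + 2)) = 295 + 94*(2*4*3) = 295 + 94*24 = 295 + 2256 = 2551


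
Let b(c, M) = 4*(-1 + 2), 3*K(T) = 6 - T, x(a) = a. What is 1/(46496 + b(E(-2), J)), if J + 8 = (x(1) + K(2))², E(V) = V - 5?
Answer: 1/46500 ≈ 2.1505e-5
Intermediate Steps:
K(T) = 2 - T/3 (K(T) = (6 - T)/3 = 2 - T/3)
E(V) = -5 + V
J = -23/9 (J = -8 + (1 + (2 - ⅓*2))² = -8 + (1 + (2 - ⅔))² = -8 + (1 + 4/3)² = -8 + (7/3)² = -8 + 49/9 = -23/9 ≈ -2.5556)
b(c, M) = 4 (b(c, M) = 4*1 = 4)
1/(46496 + b(E(-2), J)) = 1/(46496 + 4) = 1/46500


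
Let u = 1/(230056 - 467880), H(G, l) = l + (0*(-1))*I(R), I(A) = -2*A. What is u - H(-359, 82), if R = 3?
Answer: -19501569/237824 ≈ -82.000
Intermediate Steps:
H(G, l) = l (H(G, l) = l + (0*(-1))*(-2*3) = l + 0*(-6) = l + 0 = l)
u = -1/237824 (u = 1/(-237824) = -1/237824 ≈ -4.2048e-6)
u - H(-359, 82) = -1/237824 - 1*82 = -1/237824 - 82 = -19501569/237824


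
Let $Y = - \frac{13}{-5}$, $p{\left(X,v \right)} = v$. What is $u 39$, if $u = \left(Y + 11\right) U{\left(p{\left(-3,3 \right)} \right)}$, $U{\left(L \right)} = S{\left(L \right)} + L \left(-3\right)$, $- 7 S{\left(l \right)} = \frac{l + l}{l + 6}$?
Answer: $- \frac{168844}{35} \approx -4824.1$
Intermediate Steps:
$S{\left(l \right)} = - \frac{2 l}{7 \left(6 + l\right)}$ ($S{\left(l \right)} = - \frac{\left(l + l\right) \frac{1}{l + 6}}{7} = - \frac{2 l \frac{1}{6 + l}}{7} = - \frac{2 l}{7 \left(6 + l\right)}$)
$U{\left(L \right)} = - 3 L - \frac{2 L}{42 + 7 L}$ ($U{\left(L \right)} = - \frac{2 L}{42 + 7 L} + L \left(-3\right) = - \frac{2 L}{42 + 7 L} - 3 L = - 3 L - \frac{2 L}{42 + 7 L}$)
$Y = \frac{13}{5}$ ($Y = \left(-13\right) \left(- \frac{1}{5}\right) = \frac{13}{5} \approx 2.6$)
$u = - \frac{12988}{105}$ ($u = \left(\frac{13}{5} + 11\right) \frac{1}{7} \cdot 3 \frac{1}{6 + 3} \left(-128 - 63\right) = \frac{68 \cdot \frac{1}{7} \cdot 3 \cdot \frac{1}{9} \left(-128 - 63\right)}{5} = \frac{68 \cdot \frac{1}{7} \cdot 3 \cdot \frac{1}{9} \left(-191\right)}{5} = \frac{68}{5} \left(- \frac{191}{21}\right) = - \frac{12988}{105} \approx -123.7$)
$u 39 = \left(- \frac{12988}{105}\right) 39 = - \frac{168844}{35}$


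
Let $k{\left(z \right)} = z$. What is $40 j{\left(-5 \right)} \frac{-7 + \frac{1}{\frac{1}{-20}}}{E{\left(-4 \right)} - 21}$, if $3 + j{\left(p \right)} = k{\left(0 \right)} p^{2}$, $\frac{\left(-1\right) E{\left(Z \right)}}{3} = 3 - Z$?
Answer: $- \frac{540}{7} \approx -77.143$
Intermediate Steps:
$E{\left(Z \right)} = -9 + 3 Z$ ($E{\left(Z \right)} = - 3 \left(3 - Z\right) = -9 + 3 Z$)
$j{\left(p \right)} = -3$ ($j{\left(p \right)} = -3 + 0 p^{2} = -3 + 0 = -3$)
$40 j{\left(-5 \right)} \frac{-7 + \frac{1}{\frac{1}{-20}}}{E{\left(-4 \right)} - 21} = 40 \left(-3\right) \frac{-7 + \frac{1}{\frac{1}{-20}}}{\left(-9 + 3 \left(-4\right)\right) - 21} = - 120 \frac{-7 + \frac{1}{- \frac{1}{20}}}{\left(-9 - 12\right) - 21} = - 120 \frac{-7 - 20}{-21 - 21} = - 120 \left(- \frac{27}{-42}\right) = - 120 \left(\left(-27\right) \left(- \frac{1}{42}\right)\right) = \left(-120\right) \frac{9}{14} = - \frac{540}{7}$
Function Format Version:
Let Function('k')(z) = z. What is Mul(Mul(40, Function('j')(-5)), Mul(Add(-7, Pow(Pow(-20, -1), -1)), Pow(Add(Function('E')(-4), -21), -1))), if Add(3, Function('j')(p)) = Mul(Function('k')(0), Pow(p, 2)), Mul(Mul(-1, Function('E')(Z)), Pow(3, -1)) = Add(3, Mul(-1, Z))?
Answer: Rational(-540, 7) ≈ -77.143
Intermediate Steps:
Function('E')(Z) = Add(-9, Mul(3, Z)) (Function('E')(Z) = Mul(-3, Add(3, Mul(-1, Z))) = Add(-9, Mul(3, Z)))
Function('j')(p) = -3 (Function('j')(p) = Add(-3, Mul(0, Pow(p, 2))) = Add(-3, 0) = -3)
Mul(Mul(40, Function('j')(-5)), Mul(Add(-7, Pow(Pow(-20, -1), -1)), Pow(Add(Function('E')(-4), -21), -1))) = Mul(Mul(40, -3), Mul(Add(-7, Pow(Pow(-20, -1), -1)), Pow(Add(Add(-9, Mul(3, -4)), -21), -1))) = Mul(-120, Mul(Add(-7, Pow(Rational(-1, 20), -1)), Pow(Add(Add(-9, -12), -21), -1))) = Mul(-120, Mul(Add(-7, -20), Pow(Add(-21, -21), -1))) = Mul(-120, Mul(-27, Pow(-42, -1))) = Mul(-120, Mul(-27, Rational(-1, 42))) = Mul(-120, Rational(9, 14)) = Rational(-540, 7)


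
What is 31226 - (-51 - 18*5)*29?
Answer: 35315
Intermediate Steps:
31226 - (-51 - 18*5)*29 = 31226 - (-51 - 90)*29 = 31226 - (-141)*29 = 31226 - 1*(-4089) = 31226 + 4089 = 35315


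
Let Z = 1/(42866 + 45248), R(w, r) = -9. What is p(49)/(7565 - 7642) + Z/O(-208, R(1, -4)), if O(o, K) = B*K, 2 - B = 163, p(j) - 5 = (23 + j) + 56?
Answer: -2425866523/1404449046 ≈ -1.7273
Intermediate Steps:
p(j) = 84 + j (p(j) = 5 + ((23 + j) + 56) = 5 + (79 + j) = 84 + j)
B = -161 (B = 2 - 1*163 = 2 - 163 = -161)
Z = 1/88114 ≈ 1.1349e-5
O(o, K) = -161*K
p(49)/(7565 - 7642) + Z/O(-208, R(1, -4)) = (84 + 49)/(7565 - 7642) + 1/(88114*((-161*(-9)))) = 133/(-77) + (1/88114)/1449 = 133*(-1/77) + (1/88114)*(1/1449) = -19/11 + 1/127677186 = -2425866523/1404449046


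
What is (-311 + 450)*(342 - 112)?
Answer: 31970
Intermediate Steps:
(-311 + 450)*(342 - 112) = 139*230 = 31970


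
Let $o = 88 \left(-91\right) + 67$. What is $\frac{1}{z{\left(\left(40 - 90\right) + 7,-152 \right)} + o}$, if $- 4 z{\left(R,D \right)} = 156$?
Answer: $- \frac{1}{7980} \approx -0.00012531$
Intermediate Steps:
$z{\left(R,D \right)} = -39$ ($z{\left(R,D \right)} = \left(- \frac{1}{4}\right) 156 = -39$)
$o = -7941$ ($o = -8008 + 67 = -7941$)
$\frac{1}{z{\left(\left(40 - 90\right) + 7,-152 \right)} + o} = \frac{1}{-39 - 7941} = \frac{1}{-7980} = - \frac{1}{7980}$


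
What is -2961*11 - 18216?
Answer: -50787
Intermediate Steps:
-2961*11 - 18216 = -32571 - 18216 = -50787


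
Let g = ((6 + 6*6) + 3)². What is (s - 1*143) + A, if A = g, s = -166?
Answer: 1716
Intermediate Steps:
g = 2025 (g = ((6 + 36) + 3)² = (42 + 3)² = 45² = 2025)
A = 2025
(s - 1*143) + A = (-166 - 1*143) + 2025 = (-166 - 143) + 2025 = -309 + 2025 = 1716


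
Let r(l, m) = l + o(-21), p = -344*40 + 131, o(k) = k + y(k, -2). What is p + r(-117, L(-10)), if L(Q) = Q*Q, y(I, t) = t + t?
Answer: -13771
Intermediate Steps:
y(I, t) = 2*t
L(Q) = Q²
o(k) = -4 + k (o(k) = k + 2*(-2) = k - 4 = -4 + k)
p = -13629 (p = -13760 + 131 = -13629)
r(l, m) = -25 + l (r(l, m) = l + (-4 - 21) = l - 25 = -25 + l)
p + r(-117, L(-10)) = -13629 + (-25 - 117) = -13629 - 142 = -13771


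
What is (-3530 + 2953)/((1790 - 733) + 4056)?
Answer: -577/5113 ≈ -0.11285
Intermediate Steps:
(-3530 + 2953)/((1790 - 733) + 4056) = -577/(1057 + 4056) = -577/5113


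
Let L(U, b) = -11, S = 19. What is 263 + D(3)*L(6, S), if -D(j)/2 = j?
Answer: 329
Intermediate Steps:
D(j) = -2*j
263 + D(3)*L(6, S) = 263 - 2*3*(-11) = 263 - 6*(-11) = 263 + 66 = 329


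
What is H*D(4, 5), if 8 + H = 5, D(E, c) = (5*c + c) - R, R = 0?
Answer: -90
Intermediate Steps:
D(E, c) = 6*c (D(E, c) = (5*c + c) - 1*0 = 6*c + 0 = 6*c)
H = -3 (H = -8 + 5 = -3)
H*D(4, 5) = -18*5 = -3*30 = -90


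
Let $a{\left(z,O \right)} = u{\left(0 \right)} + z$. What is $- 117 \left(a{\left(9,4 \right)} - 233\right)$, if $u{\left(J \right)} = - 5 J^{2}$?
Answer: $26208$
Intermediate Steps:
$a{\left(z,O \right)} = z$ ($a{\left(z,O \right)} = - 5 \cdot 0^{2} + z = \left(-5\right) 0 + z = 0 + z = z$)
$- 117 \left(a{\left(9,4 \right)} - 233\right) = - 117 \left(9 - 233\right) = \left(-117\right) \left(-224\right) = 26208$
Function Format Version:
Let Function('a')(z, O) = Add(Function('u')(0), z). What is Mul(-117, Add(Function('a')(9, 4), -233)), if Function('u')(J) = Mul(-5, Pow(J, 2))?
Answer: 26208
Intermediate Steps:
Function('a')(z, O) = z (Function('a')(z, O) = Add(Mul(-5, Pow(0, 2)), z) = Add(Mul(-5, 0), z) = Add(0, z) = z)
Mul(-117, Add(Function('a')(9, 4), -233)) = Mul(-117, Add(9, -233)) = Mul(-117, -224) = 26208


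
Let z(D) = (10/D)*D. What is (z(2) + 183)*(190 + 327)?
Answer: 99781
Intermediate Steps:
z(D) = 10
(z(2) + 183)*(190 + 327) = (10 + 183)*(190 + 327) = 193*517 = 99781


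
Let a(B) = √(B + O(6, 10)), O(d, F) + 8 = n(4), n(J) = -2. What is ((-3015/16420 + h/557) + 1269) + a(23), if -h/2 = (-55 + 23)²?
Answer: 2314178069/1829188 + √13 ≈ 1268.7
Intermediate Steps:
h = -2048 (h = -2*(-55 + 23)² = -2*(-32)² = -2*1024 = -2048)
O(d, F) = -10 (O(d, F) = -8 - 2 = -10)
a(B) = √(-10 + B) (a(B) = √(B - 10) = √(-10 + B))
((-3015/16420 + h/557) + 1269) + a(23) = ((-3015/16420 - 2048/557) + 1269) + √(-10 + 23) = ((-3015*1/16420 - 2048*1/557) + 1269) + √13 = ((-603/3284 - 2048/557) + 1269) + √13 = (-7061503/1829188 + 1269) + √13 = 2314178069/1829188 + √13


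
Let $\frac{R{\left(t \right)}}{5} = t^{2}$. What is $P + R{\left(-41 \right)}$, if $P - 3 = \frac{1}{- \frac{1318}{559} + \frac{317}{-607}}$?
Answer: $\frac{8216202119}{977229} \approx 8407.7$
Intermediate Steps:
$R{\left(t \right)} = 5 t^{2}$
$P = \frac{2592374}{977229}$ ($P = 3 + \frac{1}{- \frac{1318}{559} + \frac{317}{-607}} = 3 + \frac{1}{\left(-1318\right) \frac{1}{559} + 317 \left(- \frac{1}{607}\right)} = 3 + \frac{1}{- \frac{1318}{559} - \frac{317}{607}} = 3 + \frac{1}{- \frac{977229}{339313}} = 3 - \frac{339313}{977229} = \frac{2592374}{977229} \approx 2.6528$)
$P + R{\left(-41 \right)} = \frac{2592374}{977229} + 5 \left(-41\right)^{2} = \frac{2592374}{977229} + 5 \cdot 1681 = \frac{2592374}{977229} + 8405 = \frac{8216202119}{977229}$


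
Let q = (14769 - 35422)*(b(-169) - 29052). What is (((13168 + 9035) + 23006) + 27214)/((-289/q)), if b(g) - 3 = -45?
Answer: -43517415059586/289 ≈ -1.5058e+11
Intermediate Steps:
b(g) = -42 (b(g) = 3 - 45 = -42)
q = 600878382 (q = (14769 - 35422)*(-42 - 29052) = -20653*(-29094) = 600878382)
(((13168 + 9035) + 23006) + 27214)/((-289/q)) = (((13168 + 9035) + 23006) + 27214)/((-289/600878382)) = ((22203 + 23006) + 27214)/((-289*1/600878382)) = (45209 + 27214)/(-289/600878382) = 72423*(-600878382/289) = -43517415059586/289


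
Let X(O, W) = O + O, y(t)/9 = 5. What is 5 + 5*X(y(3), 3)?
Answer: 455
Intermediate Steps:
y(t) = 45 (y(t) = 9*5 = 45)
X(O, W) = 2*O
5 + 5*X(y(3), 3) = 5 + 5*(2*45) = 5 + 5*90 = 5 + 450 = 455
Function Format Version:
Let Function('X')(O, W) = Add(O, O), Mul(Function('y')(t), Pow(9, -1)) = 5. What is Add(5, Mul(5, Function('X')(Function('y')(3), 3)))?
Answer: 455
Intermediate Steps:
Function('y')(t) = 45 (Function('y')(t) = Mul(9, 5) = 45)
Function('X')(O, W) = Mul(2, O)
Add(5, Mul(5, Function('X')(Function('y')(3), 3))) = Add(5, Mul(5, Mul(2, 45))) = Add(5, Mul(5, 90)) = Add(5, 450) = 455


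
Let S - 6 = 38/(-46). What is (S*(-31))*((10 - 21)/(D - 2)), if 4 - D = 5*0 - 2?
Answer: 40579/92 ≈ 441.08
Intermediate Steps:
D = 6 (D = 4 - (5*0 - 2) = 4 - (0 - 2) = 4 - 1*(-2) = 4 + 2 = 6)
S = 119/23 (S = 6 + 38/(-46) = 6 + 38*(-1/46) = 6 - 19/23 = 119/23 ≈ 5.1739)
(S*(-31))*((10 - 21)/(D - 2)) = ((119/23)*(-31))*((10 - 21)/(6 - 2)) = -(-40579)/(23*4) = -3689/23*(-11/4) = 40579/92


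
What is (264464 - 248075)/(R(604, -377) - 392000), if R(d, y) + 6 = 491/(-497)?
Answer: -905037/21647497 ≈ -0.041808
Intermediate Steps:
R(d, y) = -3473/497 (R(d, y) = -6 + 491/(-497) = -6 + 491*(-1/497) = -6 - 491/497 = -3473/497)
(264464 - 248075)/(R(604, -377) - 392000) = (264464 - 248075)/(-3473/497 - 392000) = 16389/(-194827473/497) = 16389*(-497/194827473) = -905037/21647497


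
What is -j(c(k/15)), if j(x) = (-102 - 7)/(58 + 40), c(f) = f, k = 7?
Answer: 109/98 ≈ 1.1122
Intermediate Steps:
j(x) = -109/98
-j(c(k/15)) = -1*(-109/98) = 109/98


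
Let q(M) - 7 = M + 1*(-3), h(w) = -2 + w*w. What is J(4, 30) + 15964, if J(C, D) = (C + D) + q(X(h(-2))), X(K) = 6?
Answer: 16008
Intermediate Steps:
h(w) = -2 + w²
q(M) = 4 + M (q(M) = 7 + (M + 1*(-3)) = 7 + (M - 3) = 7 + (-3 + M) = 4 + M)
J(C, D) = 10 + C + D (J(C, D) = (C + D) + (4 + 6) = (C + D) + 10 = 10 + C + D)
J(4, 30) + 15964 = (10 + 4 + 30) + 15964 = 44 + 15964 = 16008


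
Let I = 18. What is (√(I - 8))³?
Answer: 10*√10 ≈ 31.623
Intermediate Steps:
(√(I - 8))³ = (√(18 - 8))³ = (√10)³ = 10*√10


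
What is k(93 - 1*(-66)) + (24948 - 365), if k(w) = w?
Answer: 24742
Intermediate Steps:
k(93 - 1*(-66)) + (24948 - 365) = (93 - 1*(-66)) + (24948 - 365) = (93 + 66) + 24583 = 159 + 24583 = 24742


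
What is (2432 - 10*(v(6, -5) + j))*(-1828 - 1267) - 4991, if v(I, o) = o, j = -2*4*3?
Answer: -8429581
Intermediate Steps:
j = -24 (j = -8*3 = -24)
(2432 - 10*(v(6, -5) + j))*(-1828 - 1267) - 4991 = (2432 - 10*(-5 - 24))*(-1828 - 1267) - 4991 = (2432 - 10*(-29))*(-3095) - 4991 = (2432 + 290)*(-3095) - 4991 = 2722*(-3095) - 4991 = -8424590 - 4991 = -8429581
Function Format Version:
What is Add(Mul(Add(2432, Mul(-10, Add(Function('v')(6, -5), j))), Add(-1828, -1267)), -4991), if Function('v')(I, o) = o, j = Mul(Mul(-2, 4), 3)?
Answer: -8429581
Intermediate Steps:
j = -24 (j = Mul(-8, 3) = -24)
Add(Mul(Add(2432, Mul(-10, Add(Function('v')(6, -5), j))), Add(-1828, -1267)), -4991) = Add(Mul(Add(2432, Mul(-10, Add(-5, -24))), Add(-1828, -1267)), -4991) = Add(Mul(Add(2432, Mul(-10, -29)), -3095), -4991) = Add(Mul(Add(2432, 290), -3095), -4991) = Add(Mul(2722, -3095), -4991) = Add(-8424590, -4991) = -8429581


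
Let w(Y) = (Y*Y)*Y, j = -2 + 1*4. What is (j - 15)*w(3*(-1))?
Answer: 351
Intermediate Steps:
j = 2 (j = -2 + 4 = 2)
w(Y) = Y**3 (w(Y) = Y**2*Y = Y**3)
(j - 15)*w(3*(-1)) = (2 - 15)*(3*(-1))**3 = -13*(-3)**3 = -13*(-27) = 351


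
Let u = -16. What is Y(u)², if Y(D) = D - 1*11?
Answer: 729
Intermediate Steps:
Y(D) = -11 + D (Y(D) = D - 11 = -11 + D)
Y(u)² = (-11 - 16)² = (-27)² = 729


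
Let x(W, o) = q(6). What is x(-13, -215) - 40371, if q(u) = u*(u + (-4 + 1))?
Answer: -40353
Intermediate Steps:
q(u) = u*(-3 + u) (q(u) = u*(u - 3) = u*(-3 + u))
x(W, o) = 18 (x(W, o) = 6*(-3 + 6) = 6*3 = 18)
x(-13, -215) - 40371 = 18 - 40371 = -40353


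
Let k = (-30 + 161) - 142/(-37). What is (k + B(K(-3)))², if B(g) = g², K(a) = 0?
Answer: 24890121/1369 ≈ 18181.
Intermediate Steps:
k = 4989/37 (k = 131 - 142*(-1/37) = 131 + 142/37 = 4989/37 ≈ 134.84)
(k + B(K(-3)))² = (4989/37 + 0²)² = (4989/37 + 0)² = (4989/37)² = 24890121/1369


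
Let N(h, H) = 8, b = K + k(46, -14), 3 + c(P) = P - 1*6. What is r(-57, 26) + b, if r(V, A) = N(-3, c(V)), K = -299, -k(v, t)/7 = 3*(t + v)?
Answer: -963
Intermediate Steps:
k(v, t) = -21*t - 21*v (k(v, t) = -21*(t + v) = -7*(3*t + 3*v) = -21*t - 21*v)
c(P) = -9 + P (c(P) = -3 + (P - 1*6) = -3 + (P - 6) = -3 + (-6 + P) = -9 + P)
b = -971 (b = -299 + (-21*(-14) - 21*46) = -299 + (294 - 966) = -299 - 672 = -971)
r(V, A) = 8
r(-57, 26) + b = 8 - 971 = -963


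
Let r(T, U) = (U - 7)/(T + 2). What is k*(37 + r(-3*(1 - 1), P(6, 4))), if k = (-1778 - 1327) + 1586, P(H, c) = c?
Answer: -107849/2 ≈ -53925.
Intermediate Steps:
k = -1519 (k = -3105 + 1586 = -1519)
r(T, U) = (-7 + U)/(2 + T)
k*(37 + r(-3*(1 - 1), P(6, 4))) = -1519*(37 + (-7 + 4)/(2 - 3*(1 - 1))) = -1519*(37 - 3/(2 - 3*0)) = -1519*(37 - 3/(2 + 0)) = -1519*(37 - 3/2) = -1519*71/2 = -107849/2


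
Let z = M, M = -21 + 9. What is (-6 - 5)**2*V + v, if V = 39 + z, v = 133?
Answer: 3400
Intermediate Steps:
M = -12
z = -12
V = 27 (V = 39 - 12 = 27)
(-6 - 5)**2*V + v = (-6 - 5)**2*27 + 133 = (-11)**2*27 + 133 = 121*27 + 133 = 3267 + 133 = 3400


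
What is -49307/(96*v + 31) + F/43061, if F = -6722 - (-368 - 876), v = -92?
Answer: 2074996849/378979861 ≈ 5.4752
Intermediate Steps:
F = -5478 (F = -6722 - 1*(-1244) = -6722 + 1244 = -5478)
-49307/(96*v + 31) + F/43061 = -49307/(96*(-92) + 31) - 5478/43061 = -49307/(-8832 + 31) - 5478*1/43061 = -49307/(-8801) - 5478/43061 = -49307*(-1/8801) - 5478/43061 = 49307/8801 - 5478/43061 = 2074996849/378979861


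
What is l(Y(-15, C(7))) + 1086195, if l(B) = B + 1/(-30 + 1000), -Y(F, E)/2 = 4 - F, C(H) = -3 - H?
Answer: 1053572291/970 ≈ 1.0862e+6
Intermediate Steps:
Y(F, E) = -8 + 2*F (Y(F, E) = -2*(4 - F) = -8 + 2*F)
l(B) = 1/970 + B (l(B) = B + 1/970 = 1/970 + B)
l(Y(-15, C(7))) + 1086195 = (1/970 + (-8 + 2*(-15))) + 1086195 = (1/970 + (-8 - 30)) + 1086195 = (1/970 - 38) + 1086195 = -36859/970 + 1086195 = 1053572291/970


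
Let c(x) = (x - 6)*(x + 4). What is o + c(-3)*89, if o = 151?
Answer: -650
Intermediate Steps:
c(x) = (-6 + x)*(4 + x)
o + c(-3)*89 = 151 + (-24 + (-3)² - 2*(-3))*89 = 151 + (-24 + 9 + 6)*89 = 151 - 9*89 = 151 - 801 = -650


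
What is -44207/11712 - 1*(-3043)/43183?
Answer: -1873351265/505759296 ≈ -3.7040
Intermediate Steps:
-44207/11712 - 1*(-3043)/43183 = -44207*1/11712 + 3043*(1/43183) = -44207/11712 + 3043/43183 = -1873351265/505759296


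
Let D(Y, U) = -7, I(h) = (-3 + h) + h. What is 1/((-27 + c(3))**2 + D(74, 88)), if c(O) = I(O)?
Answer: 1/569 ≈ 0.0017575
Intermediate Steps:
I(h) = -3 + 2*h
c(O) = -3 + 2*O
1/((-27 + c(3))**2 + D(74, 88)) = 1/((-27 + (-3 + 2*3))**2 - 7) = 1/((-27 + (-3 + 6))**2 - 7) = 1/((-27 + 3)**2 - 7) = 1/((-24)**2 - 7) = 1/(576 - 7) = 1/569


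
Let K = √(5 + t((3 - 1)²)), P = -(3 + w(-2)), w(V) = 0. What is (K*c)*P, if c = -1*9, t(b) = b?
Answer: 81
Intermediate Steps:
P = -3 (P = -(3 + 0) = -1*3 = -3)
K = 3 (K = √(5 + (3 - 1)²) = √(5 + 2²) = √(5 + 4) = √9 = 3)
c = -9
(K*c)*P = (3*(-9))*(-3) = -27*(-3) = 81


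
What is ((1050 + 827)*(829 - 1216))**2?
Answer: 527655507201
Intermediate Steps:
((1050 + 827)*(829 - 1216))**2 = (1877*(-387))**2 = (-726399)**2 = 527655507201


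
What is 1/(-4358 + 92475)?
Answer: 1/88117 ≈ 1.1349e-5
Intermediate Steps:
1/(-4358 + 92475) = 1/88117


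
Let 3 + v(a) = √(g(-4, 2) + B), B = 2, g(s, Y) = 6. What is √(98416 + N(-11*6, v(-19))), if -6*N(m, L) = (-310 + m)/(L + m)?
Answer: 2*√(15278943 - 442872*√2)/(3*√(69 - 2*√2)) ≈ 313.71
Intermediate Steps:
v(a) = -3 + 2*√2 (v(a) = -3 + √(6 + 2) = -3 + √8 = -3 + 2*√2)
N(m, L) = -(-310 + m)/(6*(L + m))
√(98416 + N(-11*6, v(-19))) = √(98416 + (310 - (-11)*6)/(6*((-3 + 2*√2) - 11*6))) = √(98416 + (310 - 1*(-66))/(6*((-3 + 2*√2) - 66))) = √(98416 + (310 + 66)/(6*(-69 + 2*√2))) = √(98416 + (⅙)*376/(-69 + 2*√2)) = √(98416 + 188/(3*(-69 + 2*√2)))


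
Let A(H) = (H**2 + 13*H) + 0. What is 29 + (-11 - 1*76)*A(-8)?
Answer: 3509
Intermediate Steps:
A(H) = H**2 + 13*H
29 + (-11 - 1*76)*A(-8) = 29 + (-11 - 1*76)*(-8*(13 - 8)) = 29 + (-11 - 76)*(-8*5) = 29 - 87*(-40) = 29 + 3480 = 3509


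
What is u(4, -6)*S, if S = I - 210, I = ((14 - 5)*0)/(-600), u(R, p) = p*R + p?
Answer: 6300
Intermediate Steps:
u(R, p) = p + R*p (u(R, p) = R*p + p = p + R*p)
I = 0 (I = (9*0)*(-1/600) = 0*(-1/600) = 0)
S = -210 (S = 0 - 210 = -210)
u(4, -6)*S = -6*(1 + 4)*(-210) = -6*5*(-210) = -30*(-210) = 6300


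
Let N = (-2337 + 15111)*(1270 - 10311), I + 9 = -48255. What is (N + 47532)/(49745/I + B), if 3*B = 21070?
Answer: -1857234145776/112974805 ≈ -16439.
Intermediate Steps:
B = 21070/3 (B = (⅓)*21070 = 21070/3 ≈ 7023.3)
I = -48264 (I = -9 - 48255 = -48264)
N = -115489734 (N = 12774*(-9041) = -115489734)
(N + 47532)/(49745/I + B) = (-115489734 + 47532)/(49745/(-48264) + 21070/3) = -115442202/(49745*(-1/48264) + 21070/3) = -115442202/(-49745/48264 + 21070/3) = -115442202/112974805/16088 = -115442202*16088/112974805 = -1857234145776/112974805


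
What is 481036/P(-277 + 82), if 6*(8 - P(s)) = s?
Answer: 962072/81 ≈ 11877.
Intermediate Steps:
P(s) = 8 - s/6
481036/P(-277 + 82) = 481036/(8 - (-277 + 82)/6) = 481036/(8 - ⅙*(-195)) = 481036/(8 + 65/2) = 481036/(81/2) = 481036*(2/81) = 962072/81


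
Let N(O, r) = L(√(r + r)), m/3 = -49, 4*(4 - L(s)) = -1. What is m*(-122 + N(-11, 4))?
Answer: 69237/4 ≈ 17309.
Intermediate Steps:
L(s) = 17/4 (L(s) = 4 - ¼*(-1) = 4 + ¼ = 17/4)
m = -147 (m = 3*(-49) = -147)
N(O, r) = 17/4
m*(-122 + N(-11, 4)) = -147*(-122 + 17/4) = -147*(-471/4) = 69237/4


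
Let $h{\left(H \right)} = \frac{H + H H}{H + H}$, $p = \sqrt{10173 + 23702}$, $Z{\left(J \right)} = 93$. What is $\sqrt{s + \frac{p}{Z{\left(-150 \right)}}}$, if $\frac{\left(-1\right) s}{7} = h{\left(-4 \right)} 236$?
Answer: $\frac{\sqrt{21432222 + 465 \sqrt{1355}}}{93} \approx 49.799$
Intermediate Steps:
$p = 5 \sqrt{1355}$ ($p = \sqrt{33875} = 5 \sqrt{1355} \approx 184.05$)
$h{\left(H \right)} = \frac{H + H^{2}}{2 H}$
$s = 2478$ ($s = - 7 \left(\frac{1}{2} + \frac{1}{2} \left(-4\right)\right) 236 = - 7 \left(\frac{1}{2} - 2\right) 236 = - 7 \left(\left(- \frac{3}{2}\right) 236\right) = \left(-7\right) \left(-354\right) = 2478$)
$\sqrt{s + \frac{p}{Z{\left(-150 \right)}}} = \sqrt{2478 + \frac{5 \sqrt{1355}}{93}}$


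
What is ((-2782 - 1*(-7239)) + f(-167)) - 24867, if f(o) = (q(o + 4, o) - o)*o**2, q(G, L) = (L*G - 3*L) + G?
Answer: 773230004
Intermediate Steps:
q(G, L) = G - 3*L + G*L (q(G, L) = (G*L - 3*L) + G = (-3*L + G*L) + G = G - 3*L + G*L)
f(o) = o**2*(4 - 3*o + o*(4 + o)) (f(o) = (((o + 4) - 3*o + (o + 4)*o) - o)*o**2 = (((4 + o) - 3*o + (4 + o)*o) - o)*o**2 = (((4 + o) - 3*o + o*(4 + o)) - o)*o**2 = ((4 - 2*o + o*(4 + o)) - o)*o**2 = (4 - 3*o + o*(4 + o))*o**2 = o**2*(4 - 3*o + o*(4 + o)))
((-2782 - 1*(-7239)) + f(-167)) - 24867 = ((-2782 - 1*(-7239)) + (-167)**2*(4 - 167 + (-167)**2)) - 24867 = ((-2782 + 7239) + 27889*(4 - 167 + 27889)) - 24867 = (4457 + 27889*27726) - 24867 = (4457 + 773250414) - 24867 = 773254871 - 24867 = 773230004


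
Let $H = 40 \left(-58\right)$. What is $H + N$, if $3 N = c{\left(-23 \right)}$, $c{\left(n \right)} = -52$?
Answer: $- \frac{7012}{3} \approx -2337.3$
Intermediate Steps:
$N = - \frac{52}{3}$ ($N = \frac{1}{3} \left(-52\right) = - \frac{52}{3} \approx -17.333$)
$H = -2320$
$H + N = -2320 - \frac{52}{3} = - \frac{7012}{3}$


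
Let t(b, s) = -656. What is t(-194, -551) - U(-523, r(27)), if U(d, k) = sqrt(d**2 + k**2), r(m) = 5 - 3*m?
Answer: -656 - sqrt(279305) ≈ -1184.5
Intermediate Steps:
t(-194, -551) - U(-523, r(27)) = -656 - sqrt((-523)**2 + (5 - 3*27)**2) = -656 - sqrt(273529 + (5 - 81)**2) = -656 - sqrt(273529 + (-76)**2) = -656 - sqrt(273529 + 5776) = -656 - sqrt(279305)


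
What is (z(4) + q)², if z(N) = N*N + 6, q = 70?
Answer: 8464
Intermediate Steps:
z(N) = 6 + N² (z(N) = N² + 6 = 6 + N²)
(z(4) + q)² = ((6 + 4²) + 70)² = ((6 + 16) + 70)² = (22 + 70)² = 92² = 8464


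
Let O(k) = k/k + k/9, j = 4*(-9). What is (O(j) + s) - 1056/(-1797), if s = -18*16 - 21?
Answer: -186536/599 ≈ -311.41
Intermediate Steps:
j = -36
O(k) = 1 + k/9 (O(k) = 1 + k*(⅑) = 1 + k/9)
s = -309 (s = -288 - 21 = -309)
(O(j) + s) - 1056/(-1797) = ((1 + (⅑)*(-36)) - 309) - 1056/(-1797) = ((1 - 4) - 309) - 1056*(-1/1797) = (-3 - 309) + 352/599 = -312 + 352/599 = -186536/599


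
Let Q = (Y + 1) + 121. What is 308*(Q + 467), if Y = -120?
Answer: 144452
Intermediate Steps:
Q = 2 (Q = (-120 + 1) + 121 = -119 + 121 = 2)
308*(Q + 467) = 308*(2 + 467) = 308*469 = 144452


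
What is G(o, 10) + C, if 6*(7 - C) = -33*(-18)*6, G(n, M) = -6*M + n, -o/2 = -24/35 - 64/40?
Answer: -4497/7 ≈ -642.43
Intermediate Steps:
o = 32/7 (o = -2*(-24/35 - 64/40) = -2*(-24*1/35 - 64*1/40) = -2*(-24/35 - 8/5) = -2*(-16/7) = 32/7 ≈ 4.5714)
G(n, M) = n - 6*M
C = -587 (C = 7 - (-33*(-18))*6/6 = 7 - 99*6 = 7 - 1/6*3564 = 7 - 594 = -587)
G(o, 10) + C = (32/7 - 6*10) - 587 = (32/7 - 60) - 587 = -388/7 - 587 = -4497/7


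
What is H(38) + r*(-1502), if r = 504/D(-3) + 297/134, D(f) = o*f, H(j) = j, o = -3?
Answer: -5856005/67 ≈ -87403.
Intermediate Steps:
D(f) = -3*f
r = 7801/134 (r = 504/((-3*(-3))) + 297/134 = 504/9 + 297*(1/134) = 504*(⅑) + 297/134 = 56 + 297/134 = 7801/134 ≈ 58.216)
H(38) + r*(-1502) = 38 + (7801/134)*(-1502) = 38 - 5858551/67 = -5856005/67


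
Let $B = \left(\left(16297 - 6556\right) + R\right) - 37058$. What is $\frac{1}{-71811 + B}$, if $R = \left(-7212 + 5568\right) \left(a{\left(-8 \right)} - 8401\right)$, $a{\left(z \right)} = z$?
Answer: $\frac{1}{13725268} \approx 7.2858 \cdot 10^{-8}$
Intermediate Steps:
$R = 13824396$ ($R = \left(-7212 + 5568\right) \left(-8 - 8401\right) = \left(-1644\right) \left(-8409\right) = 13824396$)
$B = 13797079$ ($B = \left(\left(16297 - 6556\right) + 13824396\right) - 37058 = \left(9741 + 13824396\right) - 37058 = 13834137 - 37058 = 13797079$)
$\frac{1}{-71811 + B} = \frac{1}{-71811 + 13797079} = \frac{1}{13725268}$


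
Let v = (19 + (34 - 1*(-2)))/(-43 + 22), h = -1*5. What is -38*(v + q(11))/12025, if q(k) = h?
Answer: 1216/50505 ≈ 0.024077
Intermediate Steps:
h = -5
q(k) = -5
v = -55/21 (v = (19 + (34 + 2))/(-21) = (19 + 36)*(-1/21) = 55*(-1/21) = -55/21 ≈ -2.6190)
-38*(v + q(11))/12025 = -38*(-55/21 - 5)/12025 = -38*(-160/21)*(1/12025) = (6080/21)*(1/12025) = 1216/50505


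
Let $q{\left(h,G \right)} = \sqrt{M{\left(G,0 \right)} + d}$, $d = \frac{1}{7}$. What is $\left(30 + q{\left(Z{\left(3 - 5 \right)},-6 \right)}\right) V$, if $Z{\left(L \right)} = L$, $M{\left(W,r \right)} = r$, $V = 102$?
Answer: $3060 + \frac{102 \sqrt{7}}{7} \approx 3098.6$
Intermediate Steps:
$d = \frac{1}{7} \approx 0.14286$
$q{\left(h,G \right)} = \frac{\sqrt{7}}{7}$ ($q{\left(h,G \right)} = \sqrt{0 + \frac{1}{7}} = \sqrt{\frac{1}{7}} = \frac{\sqrt{7}}{7}$)
$\left(30 + q{\left(Z{\left(3 - 5 \right)},-6 \right)}\right) V = \left(30 + \frac{\sqrt{7}}{7}\right) 102 = 3060 + \frac{102 \sqrt{7}}{7}$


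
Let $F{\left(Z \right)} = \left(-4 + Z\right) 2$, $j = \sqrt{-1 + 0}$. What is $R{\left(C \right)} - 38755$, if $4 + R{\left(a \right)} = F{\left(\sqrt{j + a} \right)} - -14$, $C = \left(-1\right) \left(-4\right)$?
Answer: $-38753 + 2 \sqrt{4 + i} \approx -38749.0 + 0.4962 i$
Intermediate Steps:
$C = 4$
$j = i$ ($j = \sqrt{-1} = i \approx 1.0 i$)
$F{\left(Z \right)} = -8 + 2 Z$
$R{\left(a \right)} = 2 + 2 \sqrt{i + a}$ ($R{\left(a \right)} = -4 + \left(\left(-8 + 2 \sqrt{i + a}\right) - -14\right) = -4 + \left(\left(-8 + 2 \sqrt{i + a}\right) + 14\right) = -4 + \left(6 + 2 \sqrt{i + a}\right) = 2 + 2 \sqrt{i + a}$)
$R{\left(C \right)} - 38755 = \left(2 + 2 \sqrt{i + 4}\right) - 38755 = \left(2 + 2 \sqrt{4 + i}\right) - 38755 = -38753 + 2 \sqrt{4 + i}$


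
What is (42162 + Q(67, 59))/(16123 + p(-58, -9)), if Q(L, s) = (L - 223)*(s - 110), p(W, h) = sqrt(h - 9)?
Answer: 808052514/259951147 - 150354*I*sqrt(2)/259951147 ≈ 3.1085 - 0.00081797*I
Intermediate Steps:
p(W, h) = sqrt(-9 + h)
Q(L, s) = (-223 + L)*(-110 + s)
(42162 + Q(67, 59))/(16123 + p(-58, -9)) = (42162 + (24530 - 223*59 - 110*67 + 67*59))/(16123 + sqrt(-9 - 9)) = (42162 + (24530 - 13157 - 7370 + 3953))/(16123 + sqrt(-18)) = (42162 + 7956)/(16123 + 3*I*sqrt(2)) = 50118/(16123 + 3*I*sqrt(2))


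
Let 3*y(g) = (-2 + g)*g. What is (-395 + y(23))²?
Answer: 54756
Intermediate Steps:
y(g) = g*(-2 + g)/3 (y(g) = ((-2 + g)*g)/3 = (g*(-2 + g))/3 = g*(-2 + g)/3)
(-395 + y(23))² = (-395 + (⅓)*23*(-2 + 23))² = (-395 + (⅓)*23*21)² = (-395 + 161)² = (-234)² = 54756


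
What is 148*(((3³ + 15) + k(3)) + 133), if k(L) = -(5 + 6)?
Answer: 24272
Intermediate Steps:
k(L) = -11 (k(L) = -1*11 = -11)
148*(((3³ + 15) + k(3)) + 133) = 148*(((3³ + 15) - 11) + 133) = 148*(((27 + 15) - 11) + 133) = 148*((42 - 11) + 133) = 148*(31 + 133) = 148*164 = 24272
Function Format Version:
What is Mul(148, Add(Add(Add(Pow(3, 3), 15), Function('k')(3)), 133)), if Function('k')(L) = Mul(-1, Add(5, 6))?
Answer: 24272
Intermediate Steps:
Function('k')(L) = -11 (Function('k')(L) = Mul(-1, 11) = -11)
Mul(148, Add(Add(Add(Pow(3, 3), 15), Function('k')(3)), 133)) = Mul(148, Add(Add(Add(Pow(3, 3), 15), -11), 133)) = Mul(148, Add(Add(Add(27, 15), -11), 133)) = Mul(148, Add(Add(42, -11), 133)) = Mul(148, Add(31, 133)) = Mul(148, 164) = 24272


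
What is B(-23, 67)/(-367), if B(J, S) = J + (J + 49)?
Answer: -3/367 ≈ -0.0081744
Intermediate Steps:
B(J, S) = 49 + 2*J (B(J, S) = J + (49 + J) = 49 + 2*J)
B(-23, 67)/(-367) = (49 + 2*(-23))/(-367) = (49 - 46)*(-1/367) = 3*(-1/367) = -3/367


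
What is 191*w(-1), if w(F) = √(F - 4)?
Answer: 191*I*√5 ≈ 427.09*I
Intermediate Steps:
w(F) = √(-4 + F)
191*w(-1) = 191*√(-4 - 1) = 191*√(-5) = 191*(I*√5) = 191*I*√5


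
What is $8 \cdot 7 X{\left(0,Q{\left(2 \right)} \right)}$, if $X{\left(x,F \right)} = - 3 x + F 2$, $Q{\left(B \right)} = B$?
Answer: $224$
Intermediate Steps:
$X{\left(x,F \right)} = - 3 x + 2 F$
$8 \cdot 7 X{\left(0,Q{\left(2 \right)} \right)} = 8 \cdot 7 \left(\left(-3\right) 0 + 2 \cdot 2\right) = 56 \left(0 + 4\right) = 56 \cdot 4 = 224$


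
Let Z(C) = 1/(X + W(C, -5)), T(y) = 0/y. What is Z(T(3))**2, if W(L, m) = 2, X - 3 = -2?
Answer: 1/9 ≈ 0.11111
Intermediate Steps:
X = 1 (X = 3 - 2 = 1)
T(y) = 0
Z(C) = 1/3 (Z(C) = 1/(1 + 2) = 1/3)
Z(T(3))**2 = (1/3)**2 = 1/9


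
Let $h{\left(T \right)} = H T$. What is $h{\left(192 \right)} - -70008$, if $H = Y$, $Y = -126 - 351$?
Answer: $-21576$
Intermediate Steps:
$Y = -477$
$H = -477$
$h{\left(T \right)} = - 477 T$
$h{\left(192 \right)} - -70008 = \left(-477\right) 192 - -70008 = -91584 + 70008 = -21576$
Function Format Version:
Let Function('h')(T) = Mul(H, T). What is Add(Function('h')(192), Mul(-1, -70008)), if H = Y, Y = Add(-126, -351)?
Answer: -21576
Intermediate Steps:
Y = -477
H = -477
Function('h')(T) = Mul(-477, T)
Add(Function('h')(192), Mul(-1, -70008)) = Add(Mul(-477, 192), Mul(-1, -70008)) = Add(-91584, 70008) = -21576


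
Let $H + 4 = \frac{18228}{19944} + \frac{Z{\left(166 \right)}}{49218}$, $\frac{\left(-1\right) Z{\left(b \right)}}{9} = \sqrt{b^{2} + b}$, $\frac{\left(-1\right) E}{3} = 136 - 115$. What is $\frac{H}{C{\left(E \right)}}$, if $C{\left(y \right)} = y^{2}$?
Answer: $- \frac{5129}{6596478} - \frac{\sqrt{27722}}{21705138} \approx -0.00078521$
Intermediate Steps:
$E = -63$ ($E = - 3 \left(136 - 115\right) = \left(-3\right) 21 = -63$)
$Z{\left(b \right)} = - 9 \sqrt{b + b^{2}}$ ($Z{\left(b \right)} = - 9 \sqrt{b^{2} + b} = - 9 \sqrt{b + b^{2}}$)
$H = - \frac{5129}{1662} - \frac{3 \sqrt{27722}}{16406}$ ($H = -4 + \left(\frac{18228}{19944} + \frac{\left(-9\right) \sqrt{166 \left(1 + 166\right)}}{49218}\right) = -4 + \left(18228 \cdot \frac{1}{19944} + - 9 \sqrt{166 \cdot 167} \cdot \frac{1}{49218}\right) = -4 + \left(\frac{1519}{1662} + - 9 \sqrt{27722} \cdot \frac{1}{49218}\right) = -4 + \left(\frac{1519}{1662} - \frac{3 \sqrt{27722}}{16406}\right) = - \frac{5129}{1662} - \frac{3 \sqrt{27722}}{16406} \approx -3.1165$)
$\frac{H}{C{\left(E \right)}} = \frac{- \frac{5129}{1662} - \frac{3 \sqrt{27722}}{16406}}{\left(-63\right)^{2}} = \frac{- \frac{5129}{1662} - \frac{3 \sqrt{27722}}{16406}}{3969} = \left(- \frac{5129}{1662} - \frac{3 \sqrt{27722}}{16406}\right) \frac{1}{3969} = - \frac{5129}{6596478} - \frac{\sqrt{27722}}{21705138}$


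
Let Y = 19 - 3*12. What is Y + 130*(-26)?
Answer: -3397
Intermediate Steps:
Y = -17 (Y = 19 - 1*36 = 19 - 36 = -17)
Y + 130*(-26) = -17 + 130*(-26) = -17 - 3380 = -3397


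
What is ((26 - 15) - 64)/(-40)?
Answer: 53/40 ≈ 1.3250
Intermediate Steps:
((26 - 15) - 64)/(-40) = (11 - 64)*(-1/40) = -53*(-1/40) = 53/40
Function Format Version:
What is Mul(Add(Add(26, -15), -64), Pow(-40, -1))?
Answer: Rational(53, 40) ≈ 1.3250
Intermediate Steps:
Mul(Add(Add(26, -15), -64), Pow(-40, -1)) = Mul(Add(11, -64), Rational(-1, 40)) = Mul(-53, Rational(-1, 40)) = Rational(53, 40)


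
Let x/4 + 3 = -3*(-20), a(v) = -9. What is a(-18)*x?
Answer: -2052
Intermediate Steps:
x = 228 (x = -12 + 4*(-3*(-20)) = -12 + 4*60 = -12 + 240 = 228)
a(-18)*x = -9*228 = -2052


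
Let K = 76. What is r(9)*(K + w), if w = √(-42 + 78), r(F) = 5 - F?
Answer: -328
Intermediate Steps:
w = 6 (w = √36 = 6)
r(9)*(K + w) = (5 - 1*9)*(76 + 6) = (5 - 9)*82 = -4*82 = -328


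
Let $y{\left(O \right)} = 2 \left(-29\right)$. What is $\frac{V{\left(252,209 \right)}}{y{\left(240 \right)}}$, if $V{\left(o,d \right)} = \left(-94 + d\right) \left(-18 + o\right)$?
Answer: $- \frac{13455}{29} \approx -463.97$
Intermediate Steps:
$y{\left(O \right)} = -58$
$\frac{V{\left(252,209 \right)}}{y{\left(240 \right)}} = \frac{1692 - 23688 - 3762 + 209 \cdot 252}{-58} = \left(1692 - 23688 - 3762 + 52668\right) \left(- \frac{1}{58}\right) = 26910 \left(- \frac{1}{58}\right) = - \frac{13455}{29}$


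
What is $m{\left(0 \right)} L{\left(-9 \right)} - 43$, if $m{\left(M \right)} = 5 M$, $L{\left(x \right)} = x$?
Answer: $-43$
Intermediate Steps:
$m{\left(0 \right)} L{\left(-9 \right)} - 43 = 5 \cdot 0 \left(-9\right) - 43 = 0 \left(-9\right) - 43 = 0 - 43 = -43$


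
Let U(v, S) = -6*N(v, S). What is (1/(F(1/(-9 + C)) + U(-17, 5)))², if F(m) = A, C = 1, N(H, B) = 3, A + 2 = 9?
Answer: 1/121 ≈ 0.0082645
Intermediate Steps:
A = 7 (A = -2 + 9 = 7)
F(m) = 7
U(v, S) = -18 (U(v, S) = -6*3 = -18)
(1/(F(1/(-9 + C)) + U(-17, 5)))² = (1/(7 - 18))² = (1/(-11))² = (-1/11)² = 1/121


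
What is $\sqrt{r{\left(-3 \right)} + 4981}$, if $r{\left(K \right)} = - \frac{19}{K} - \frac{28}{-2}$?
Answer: $\frac{22 \sqrt{93}}{3} \approx 70.72$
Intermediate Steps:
$r{\left(K \right)} = 14 - \frac{19}{K}$ ($r{\left(K \right)} = - \frac{19}{K} - -14 = - \frac{19}{K} + 14 = 14 - \frac{19}{K}$)
$\sqrt{r{\left(-3 \right)} + 4981} = \sqrt{\left(14 - \frac{19}{-3}\right) + 4981} = \sqrt{\left(14 - - \frac{19}{3}\right) + 4981} = \sqrt{\left(14 + \frac{19}{3}\right) + 4981} = \sqrt{\frac{61}{3} + 4981} = \sqrt{\frac{15004}{3}} = \frac{22 \sqrt{93}}{3}$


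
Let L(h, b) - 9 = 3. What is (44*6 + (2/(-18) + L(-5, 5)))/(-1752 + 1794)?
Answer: 2483/378 ≈ 6.5688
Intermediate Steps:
L(h, b) = 12 (L(h, b) = 9 + 3 = 12)
(44*6 + (2/(-18) + L(-5, 5)))/(-1752 + 1794) = (44*6 + (2/(-18) + 12))/(-1752 + 1794) = (264 + (2*(-1/18) + 12))/42 = (264 + (-⅑ + 12))*(1/42) = (264 + 107/9)*(1/42) = (2483/9)*(1/42) = 2483/378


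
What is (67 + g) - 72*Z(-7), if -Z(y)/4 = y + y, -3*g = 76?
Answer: -11971/3 ≈ -3990.3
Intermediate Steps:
g = -76/3 (g = -1/3*76 = -76/3 ≈ -25.333)
Z(y) = -8*y (Z(y) = -4*(y + y) = -8*y)
(67 + g) - 72*Z(-7) = (67 - 76/3) - (-576)*(-7) = 125/3 - 72*56 = 125/3 - 4032 = -11971/3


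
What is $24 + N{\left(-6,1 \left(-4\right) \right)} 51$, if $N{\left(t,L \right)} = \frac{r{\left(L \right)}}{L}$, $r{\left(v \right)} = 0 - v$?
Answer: $-27$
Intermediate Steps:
$r{\left(v \right)} = - v$
$N{\left(t,L \right)} = -1$ ($N{\left(t,L \right)} = \frac{\left(-1\right) L}{L} = -1$)
$24 + N{\left(-6,1 \left(-4\right) \right)} 51 = 24 - 51 = -27$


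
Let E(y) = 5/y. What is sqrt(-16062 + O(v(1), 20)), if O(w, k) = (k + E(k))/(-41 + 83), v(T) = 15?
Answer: I*sqrt(12592230)/28 ≈ 126.73*I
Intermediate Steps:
O(w, k) = k/42 + 5/(42*k) (O(w, k) = (k + 5/k)/(-41 + 83) = (k + 5/k)/42 = (k + 5/k)*(1/42) = k/42 + 5/(42*k))
sqrt(-16062 + O(v(1), 20)) = sqrt(-16062 + (1/42)*(5 + 20**2)/20) = sqrt(-16062 + (1/42)*(1/20)*(5 + 400)) = sqrt(-16062 + (1/42)*(1/20)*405) = sqrt(-16062 + 27/56) = sqrt(-899445/56) = I*sqrt(12592230)/28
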